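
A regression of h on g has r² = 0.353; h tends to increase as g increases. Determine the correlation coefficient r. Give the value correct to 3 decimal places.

0.594

|r| = √0.353 = 0.594
The association is positive, so r = 0.594.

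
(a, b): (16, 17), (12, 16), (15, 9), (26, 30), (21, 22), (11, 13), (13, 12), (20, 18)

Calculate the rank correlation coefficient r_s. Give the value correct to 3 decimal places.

Rank a: 5, 2, 4, 8, 7, 1, 3, 6
Rank b: 5, 4, 1, 8, 7, 3, 2, 6
d = rank(a) − rank(b): 0, -2, 3, 0, 0, -2, 1, 0; Σd² = 18
ρ = 1 − 6Σd² / [n(n²−1)] = 1 − 6×18 / (8×63) = 1 − 108/504 ≈ 0.786

0.786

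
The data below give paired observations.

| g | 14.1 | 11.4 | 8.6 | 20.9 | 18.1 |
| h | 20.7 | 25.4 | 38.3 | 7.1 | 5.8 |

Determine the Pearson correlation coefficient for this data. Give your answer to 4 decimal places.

-0.9630

n = 5, Σg = 73.1, Σh = 97.3, Σg² = 1167.15, Σh² = 2624.59, Σgh = 1164.18
nΣgh − ΣgΣh = 5820.9 − 7112.63 = -1291.73
nΣg² − (Σg)² = 5835.75 − 5343.61 = 492.14; nΣh² − (Σh)² = 13122.95 − 9467.29 = 3655.66
r = -1291.73 / √(492.14 × 3655.66) = -1291.73 / 1341.3040 ≈ -0.9630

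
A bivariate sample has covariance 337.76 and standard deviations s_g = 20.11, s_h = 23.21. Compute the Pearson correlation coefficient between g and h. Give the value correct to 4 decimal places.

0.7236

r = Cov(g,h) / (s_g · s_h) = 337.76 / (20.11 × 23.21)
  = 337.76 / 466.7531 ≈ 0.7236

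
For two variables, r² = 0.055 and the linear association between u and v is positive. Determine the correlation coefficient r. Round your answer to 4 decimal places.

|r| = √0.055 = 0.2345
The association is positive, so r = 0.2345.

0.2345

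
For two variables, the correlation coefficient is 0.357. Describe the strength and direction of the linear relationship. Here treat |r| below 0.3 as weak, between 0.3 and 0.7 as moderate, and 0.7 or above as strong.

r = 0.357 > 0 so the relationship is positive.
|r| = 0.357, which falls in the moderate range.

moderate positive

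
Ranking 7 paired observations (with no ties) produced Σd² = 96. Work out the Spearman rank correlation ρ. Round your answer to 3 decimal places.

ρ = 1 − 6Σd² / [n(n²−1)] = 1 − 6×96 / (7×48)
  = 1 − 576/336 = 1 − 1.7143 ≈ -0.714

-0.714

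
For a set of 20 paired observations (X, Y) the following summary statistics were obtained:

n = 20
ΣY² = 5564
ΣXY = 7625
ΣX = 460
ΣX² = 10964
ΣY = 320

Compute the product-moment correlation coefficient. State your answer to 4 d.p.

r = (nΣXY − ΣXΣY) / √[(nΣX² − (ΣX)²)(nΣY² − (ΣY)²)]
Numerator: 20×7625 − 460×320 = 5300
Denominator: √[(219280 − 211600)(111280 − 102400)] = √[7680 × 8880] = 8258.2323
r = 5300 / 8258.2323 ≈ 0.6418

0.6418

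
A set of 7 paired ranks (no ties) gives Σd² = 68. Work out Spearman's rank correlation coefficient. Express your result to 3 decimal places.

-0.214

ρ = 1 − 6Σd² / [n(n²−1)] = 1 − 6×68 / (7×48)
  = 1 − 408/336 = 1 − 1.2143 ≈ -0.214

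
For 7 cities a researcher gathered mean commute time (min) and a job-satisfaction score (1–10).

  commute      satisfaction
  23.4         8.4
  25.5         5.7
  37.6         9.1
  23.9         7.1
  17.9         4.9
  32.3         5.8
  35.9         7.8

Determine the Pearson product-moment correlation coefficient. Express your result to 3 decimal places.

n = 7, Σx = 196.5, Σy = 48.8, Σx² = 5835.29, Σy² = 354.76, Σxy = 1408.83
nΣxy − ΣxΣy = 9861.81 − 9589.2 = 272.61
nΣx² − (Σx)² = 40847.03 − 38612.25 = 2234.78; nΣy² − (Σy)² = 2483.32 − 2381.44 = 101.88
r = 272.61 / √(2234.78 × 101.88) = 272.61 / 477.1576 ≈ 0.571

0.571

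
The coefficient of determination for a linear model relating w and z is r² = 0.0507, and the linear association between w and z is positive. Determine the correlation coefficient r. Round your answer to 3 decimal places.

0.225

|r| = √0.0507 = 0.225
The association is positive, so r = 0.225.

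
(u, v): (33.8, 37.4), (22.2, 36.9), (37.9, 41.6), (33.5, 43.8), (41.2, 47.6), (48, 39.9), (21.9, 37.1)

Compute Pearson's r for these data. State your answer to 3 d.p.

0.562

n = 7, Σu = 238.5, Σv = 284.3, Σu² = 8674.99, Σv² = 11643.55, Σuv = 9816.05
nΣuv − ΣuΣv = 68712.35 − 67805.55 = 906.8
nΣu² − (Σu)² = 60724.93 − 56882.25 = 3842.68; nΣv² − (Σv)² = 81504.85 − 80826.49 = 678.36
r = 906.8 / √(3842.68 × 678.36) = 906.8 / 1614.5341 ≈ 0.562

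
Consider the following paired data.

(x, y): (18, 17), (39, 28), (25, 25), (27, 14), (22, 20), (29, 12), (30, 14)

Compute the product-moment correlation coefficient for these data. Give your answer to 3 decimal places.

n = 7, Σx = 190, Σy = 130, Σx² = 5424, Σy² = 2634, Σxy = 3609
nΣxy − ΣxΣy = 25263 − 24700 = 563
nΣx² − (Σx)² = 37968 − 36100 = 1868; nΣy² − (Σy)² = 18438 − 16900 = 1538
r = 563 / √(1868 × 1538) = 563 / 1694.9879 ≈ 0.332

0.332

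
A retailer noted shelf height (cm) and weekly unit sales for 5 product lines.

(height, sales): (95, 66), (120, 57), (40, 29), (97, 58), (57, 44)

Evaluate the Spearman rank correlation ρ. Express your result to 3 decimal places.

Rank height: 3, 5, 1, 4, 2
Rank sales: 5, 3, 1, 4, 2
d = rank(height) − rank(sales): -2, 2, 0, 0, 0; Σd² = 8
ρ = 1 − 6Σd² / [n(n²−1)] = 1 − 6×8 / (5×24) = 1 − 48/120 ≈ 0.600

0.600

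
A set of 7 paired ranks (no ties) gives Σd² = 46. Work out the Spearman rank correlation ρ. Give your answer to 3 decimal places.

ρ = 1 − 6Σd² / [n(n²−1)] = 1 − 6×46 / (7×48)
  = 1 − 276/336 = 1 − 0.8214 ≈ 0.179

0.179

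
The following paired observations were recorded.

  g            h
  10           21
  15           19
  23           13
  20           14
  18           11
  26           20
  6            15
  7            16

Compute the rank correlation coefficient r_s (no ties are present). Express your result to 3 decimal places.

-0.167

Rank g: 3, 4, 7, 6, 5, 8, 1, 2
Rank h: 8, 6, 2, 3, 1, 7, 4, 5
d = rank(g) − rank(h): -5, -2, 5, 3, 4, 1, -3, -3; Σd² = 98
ρ = 1 − 6Σd² / [n(n²−1)] = 1 − 6×98 / (8×63) = 1 − 588/504 ≈ -0.167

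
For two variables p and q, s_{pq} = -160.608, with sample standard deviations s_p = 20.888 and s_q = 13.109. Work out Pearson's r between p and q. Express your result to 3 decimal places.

-0.587

r = Cov(p,q) / (s_p · s_q) = -160.608 / (20.888 × 13.109)
  = -160.608 / 273.8208 ≈ -0.587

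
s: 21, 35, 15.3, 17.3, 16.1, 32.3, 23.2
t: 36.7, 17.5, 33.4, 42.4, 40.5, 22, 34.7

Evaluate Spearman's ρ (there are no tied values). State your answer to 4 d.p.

Rank s: 4, 7, 1, 3, 2, 6, 5
Rank t: 5, 1, 3, 7, 6, 2, 4
d = rank(s) − rank(t): -1, 6, -2, -4, -4, 4, 1; Σd² = 90
ρ = 1 − 6Σd² / [n(n²−1)] = 1 − 6×90 / (7×48) = 1 − 540/336 ≈ -0.6071

-0.6071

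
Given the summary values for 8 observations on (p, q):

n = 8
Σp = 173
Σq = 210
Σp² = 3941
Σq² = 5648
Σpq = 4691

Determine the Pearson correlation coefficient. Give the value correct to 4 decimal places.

0.9100

r = (nΣpq − ΣpΣq) / √[(nΣp² − (Σp)²)(nΣq² − (Σq)²)]
Numerator: 8×4691 − 173×210 = 1198
Denominator: √[(31528 − 29929)(45184 − 44100)] = √[1599 × 1084] = 1316.5546
r = 1198 / 1316.5546 ≈ 0.9100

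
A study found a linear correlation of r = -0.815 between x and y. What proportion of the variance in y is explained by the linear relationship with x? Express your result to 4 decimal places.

r² = (-0.815)² = 0.6642

0.6642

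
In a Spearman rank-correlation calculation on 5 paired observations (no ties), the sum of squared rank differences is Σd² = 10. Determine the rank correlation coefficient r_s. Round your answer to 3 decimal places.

ρ = 1 − 6Σd² / [n(n²−1)] = 1 − 6×10 / (5×24)
  = 1 − 60/120 = 1 − 0.5000 ≈ 0.500

0.500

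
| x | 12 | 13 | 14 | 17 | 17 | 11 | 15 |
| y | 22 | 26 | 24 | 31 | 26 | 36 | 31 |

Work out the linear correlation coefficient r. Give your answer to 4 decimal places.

n = 7, Σx = 99, Σy = 196, Σx² = 1433, Σy² = 5630, Σxy = 2768
nΣxy − ΣxΣy = 19376 − 19404 = -28
nΣx² − (Σx)² = 10031 − 9801 = 230; nΣy² − (Σy)² = 39410 − 38416 = 994
r = -28 / √(230 × 994) = -28 / 478.1422 ≈ -0.0586

-0.0586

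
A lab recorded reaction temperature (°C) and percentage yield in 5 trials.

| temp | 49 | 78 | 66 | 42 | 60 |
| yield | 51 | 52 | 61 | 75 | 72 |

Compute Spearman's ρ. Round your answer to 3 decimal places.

Rank temp: 2, 5, 4, 1, 3
Rank yield: 1, 2, 3, 5, 4
d = rank(temp) − rank(yield): 1, 3, 1, -4, -1; Σd² = 28
ρ = 1 − 6Σd² / [n(n²−1)] = 1 − 6×28 / (5×24) = 1 − 168/120 ≈ -0.400

-0.400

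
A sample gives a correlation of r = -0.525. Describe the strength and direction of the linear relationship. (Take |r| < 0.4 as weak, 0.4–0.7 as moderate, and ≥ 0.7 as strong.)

moderate negative

r = -0.525 < 0 so the relationship is negative.
|r| = 0.525, which falls in the moderate range.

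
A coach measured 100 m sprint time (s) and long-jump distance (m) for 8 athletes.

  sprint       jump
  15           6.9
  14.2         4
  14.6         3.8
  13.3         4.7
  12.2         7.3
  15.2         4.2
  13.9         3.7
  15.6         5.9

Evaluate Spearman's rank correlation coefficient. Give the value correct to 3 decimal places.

-0.024

Rank sprint: 6, 4, 5, 2, 1, 7, 3, 8
Rank jump: 7, 3, 2, 5, 8, 4, 1, 6
d = rank(sprint) − rank(jump): -1, 1, 3, -3, -7, 3, 2, 2; Σd² = 86
ρ = 1 − 6Σd² / [n(n²−1)] = 1 − 6×86 / (8×63) = 1 − 516/504 ≈ -0.024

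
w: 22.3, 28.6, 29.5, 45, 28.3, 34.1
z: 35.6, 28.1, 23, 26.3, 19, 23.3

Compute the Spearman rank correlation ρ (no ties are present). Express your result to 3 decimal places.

Rank w: 1, 3, 4, 6, 2, 5
Rank z: 6, 5, 2, 4, 1, 3
d = rank(w) − rank(z): -5, -2, 2, 2, 1, 2; Σd² = 42
ρ = 1 − 6Σd² / [n(n²−1)] = 1 − 6×42 / (6×35) = 1 − 252/210 ≈ -0.200

-0.200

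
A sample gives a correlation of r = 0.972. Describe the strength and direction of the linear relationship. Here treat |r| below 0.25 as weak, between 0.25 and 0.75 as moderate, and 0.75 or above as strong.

r = 0.972 > 0 so the relationship is positive.
|r| = 0.972, which falls in the strong range.

strong positive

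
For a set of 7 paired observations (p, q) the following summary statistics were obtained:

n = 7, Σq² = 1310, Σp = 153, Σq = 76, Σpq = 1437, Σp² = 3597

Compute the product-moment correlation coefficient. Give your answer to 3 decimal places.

-0.640

r = (nΣpq − ΣpΣq) / √[(nΣp² − (Σp)²)(nΣq² − (Σq)²)]
Numerator: 7×1437 − 153×76 = -1569
Denominator: √[(25179 − 23409)(9170 − 5776)] = √[1770 × 3394] = 2450.9957
r = -1569 / 2450.9957 ≈ -0.640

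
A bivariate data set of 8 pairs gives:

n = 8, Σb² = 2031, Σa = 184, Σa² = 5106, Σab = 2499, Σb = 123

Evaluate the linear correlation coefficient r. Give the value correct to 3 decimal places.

r = (nΣab − ΣaΣb) / √[(nΣa² − (Σa)²)(nΣb² − (Σb)²)]
Numerator: 8×2499 − 184×123 = -2640
Denominator: √[(40848 − 33856)(16248 − 15129)] = √[6992 × 1119] = 2797.1500
r = -2640 / 2797.1500 ≈ -0.944

-0.944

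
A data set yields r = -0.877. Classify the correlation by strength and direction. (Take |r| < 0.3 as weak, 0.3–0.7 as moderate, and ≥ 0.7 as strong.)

strong negative

r = -0.877 < 0 so the relationship is negative.
|r| = 0.877, which falls in the strong range.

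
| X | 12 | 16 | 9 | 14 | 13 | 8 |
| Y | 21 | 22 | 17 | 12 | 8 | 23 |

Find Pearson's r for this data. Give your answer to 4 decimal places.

-0.2508

n = 6, ΣX = 72, ΣY = 103, ΣX² = 910, ΣY² = 1951, ΣXY = 1213
nΣXY − ΣXΣY = 7278 − 7416 = -138
nΣX² − (ΣX)² = 5460 − 5184 = 276; nΣY² − (ΣY)² = 11706 − 10609 = 1097
r = -138 / √(276 × 1097) = -138 / 550.2472 ≈ -0.2508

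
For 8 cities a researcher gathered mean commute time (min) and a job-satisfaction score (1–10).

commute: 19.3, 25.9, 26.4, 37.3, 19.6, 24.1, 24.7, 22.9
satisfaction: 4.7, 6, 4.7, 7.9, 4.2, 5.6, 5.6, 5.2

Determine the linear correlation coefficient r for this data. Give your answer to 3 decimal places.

n = 8, Σx = 200.2, Σy = 43.9, Σx² = 5231.02, Σy² = 249.99, Σxy = 1139.54
nΣxy − ΣxΣy = 9116.32 − 8788.78 = 327.54
nΣx² − (Σx)² = 41848.16 − 40080.04 = 1768.12; nΣy² − (Σy)² = 1999.92 − 1927.21 = 72.71
r = 327.54 / √(1768.12 × 72.71) = 327.54 / 358.5527 ≈ 0.914

0.914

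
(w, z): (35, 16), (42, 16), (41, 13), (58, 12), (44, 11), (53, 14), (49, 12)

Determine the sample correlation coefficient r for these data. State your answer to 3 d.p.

n = 7, Σw = 322, Σz = 94, Σw² = 15180, Σz² = 1286, Σwz = 4275
nΣwz − ΣwΣz = 29925 − 30268 = -343
nΣw² − (Σw)² = 106260 − 103684 = 2576; nΣz² − (Σz)² = 9002 − 8836 = 166
r = -343 / √(2576 × 166) = -343 / 653.9235 ≈ -0.525

-0.525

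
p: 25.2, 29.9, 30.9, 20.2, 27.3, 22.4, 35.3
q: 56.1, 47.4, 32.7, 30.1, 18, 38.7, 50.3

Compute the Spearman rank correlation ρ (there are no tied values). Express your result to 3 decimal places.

Rank p: 3, 5, 6, 1, 4, 2, 7
Rank q: 7, 5, 3, 2, 1, 4, 6
d = rank(p) − rank(q): -4, 0, 3, -1, 3, -2, 1; Σd² = 40
ρ = 1 − 6Σd² / [n(n²−1)] = 1 − 6×40 / (7×48) = 1 − 240/336 ≈ 0.286

0.286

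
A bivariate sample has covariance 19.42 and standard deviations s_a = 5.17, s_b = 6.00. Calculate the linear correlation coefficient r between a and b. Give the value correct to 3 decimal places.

r = Cov(a,b) / (s_a · s_b) = 19.42 / (5.17 × 6.00)
  = 19.42 / 31.0200 ≈ 0.626

0.626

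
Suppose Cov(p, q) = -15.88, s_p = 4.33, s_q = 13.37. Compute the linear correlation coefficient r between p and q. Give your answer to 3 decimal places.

r = Cov(p,q) / (s_p · s_q) = -15.88 / (4.33 × 13.37)
  = -15.88 / 57.8921 ≈ -0.274

-0.274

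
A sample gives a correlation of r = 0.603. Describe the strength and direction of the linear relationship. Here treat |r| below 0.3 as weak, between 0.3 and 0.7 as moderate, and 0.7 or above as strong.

r = 0.603 > 0 so the relationship is positive.
|r| = 0.603, which falls in the moderate range.

moderate positive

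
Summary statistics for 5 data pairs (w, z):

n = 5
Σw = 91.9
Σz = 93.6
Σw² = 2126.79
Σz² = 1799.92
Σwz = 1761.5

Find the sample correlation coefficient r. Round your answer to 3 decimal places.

r = (nΣwz − ΣwΣz) / √[(nΣw² − (Σw)²)(nΣz² − (Σz)²)]
Numerator: 5×1761.5 − 91.9×93.6 = 205.66
Denominator: √[(10633.95 − 8445.61)(8999.6 − 8760.96)] = √[2188.34 × 238.64] = 722.6517
r = 205.66 / 722.6517 ≈ 0.285

0.285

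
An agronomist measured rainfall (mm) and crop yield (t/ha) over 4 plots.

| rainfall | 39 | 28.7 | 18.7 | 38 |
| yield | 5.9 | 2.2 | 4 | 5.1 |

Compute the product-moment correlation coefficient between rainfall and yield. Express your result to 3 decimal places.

0.591

n = 4, Σx = 124.4, Σy = 17.2, Σx² = 4138.38, Σy² = 81.66, Σxy = 561.84
nΣxy − ΣxΣy = 2247.36 − 2139.68 = 107.68
nΣx² − (Σx)² = 16553.52 − 15475.36 = 1078.16; nΣy² − (Σy)² = 326.64 − 295.84 = 30.8
r = 107.68 / √(1078.16 × 30.8) = 107.68 / 182.2288 ≈ 0.591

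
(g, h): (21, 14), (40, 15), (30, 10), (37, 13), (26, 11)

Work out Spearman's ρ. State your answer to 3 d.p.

Rank g: 1, 5, 3, 4, 2
Rank h: 4, 5, 1, 3, 2
d = rank(g) − rank(h): -3, 0, 2, 1, 0; Σd² = 14
ρ = 1 − 6Σd² / [n(n²−1)] = 1 − 6×14 / (5×24) = 1 − 84/120 ≈ 0.300

0.300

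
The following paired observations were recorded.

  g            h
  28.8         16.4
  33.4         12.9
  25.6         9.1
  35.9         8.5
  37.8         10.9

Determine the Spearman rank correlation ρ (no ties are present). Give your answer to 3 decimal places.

-0.200

Rank g: 2, 3, 1, 4, 5
Rank h: 5, 4, 2, 1, 3
d = rank(g) − rank(h): -3, -1, -1, 3, 2; Σd² = 24
ρ = 1 − 6Σd² / [n(n²−1)] = 1 − 6×24 / (5×24) = 1 − 144/120 ≈ -0.200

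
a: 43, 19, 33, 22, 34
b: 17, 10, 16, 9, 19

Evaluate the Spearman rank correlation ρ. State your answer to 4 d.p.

0.8000

Rank a: 5, 1, 3, 2, 4
Rank b: 4, 2, 3, 1, 5
d = rank(a) − rank(b): 1, -1, 0, 1, -1; Σd² = 4
ρ = 1 − 6Σd² / [n(n²−1)] = 1 − 6×4 / (5×24) = 1 − 24/120 ≈ 0.8000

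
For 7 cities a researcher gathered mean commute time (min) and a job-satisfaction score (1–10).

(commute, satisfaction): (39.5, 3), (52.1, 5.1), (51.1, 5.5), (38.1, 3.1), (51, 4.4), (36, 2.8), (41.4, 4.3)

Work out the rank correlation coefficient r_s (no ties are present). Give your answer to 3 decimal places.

Rank commute: 3, 7, 6, 2, 5, 1, 4
Rank satisfaction: 2, 6, 7, 3, 5, 1, 4
d = rank(commute) − rank(satisfaction): 1, 1, -1, -1, 0, 0, 0; Σd² = 4
ρ = 1 − 6Σd² / [n(n²−1)] = 1 − 6×4 / (7×48) = 1 − 24/336 ≈ 0.929

0.929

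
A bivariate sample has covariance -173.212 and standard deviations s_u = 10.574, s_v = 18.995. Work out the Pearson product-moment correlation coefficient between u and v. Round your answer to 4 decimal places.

-0.8624

r = Cov(u,v) / (s_u · s_v) = -173.212 / (10.574 × 18.995)
  = -173.212 / 200.8531 ≈ -0.8624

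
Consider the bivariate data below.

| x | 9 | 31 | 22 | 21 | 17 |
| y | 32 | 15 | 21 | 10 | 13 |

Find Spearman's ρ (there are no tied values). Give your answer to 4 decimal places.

Rank x: 1, 5, 4, 3, 2
Rank y: 5, 3, 4, 1, 2
d = rank(x) − rank(y): -4, 2, 0, 2, 0; Σd² = 24
ρ = 1 − 6Σd² / [n(n²−1)] = 1 − 6×24 / (5×24) = 1 − 144/120 ≈ -0.2000

-0.2000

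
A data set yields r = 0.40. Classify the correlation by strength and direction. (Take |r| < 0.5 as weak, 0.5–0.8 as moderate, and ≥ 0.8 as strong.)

weak positive

r = 0.40 > 0 so the relationship is positive.
|r| = 0.40, which falls in the weak range.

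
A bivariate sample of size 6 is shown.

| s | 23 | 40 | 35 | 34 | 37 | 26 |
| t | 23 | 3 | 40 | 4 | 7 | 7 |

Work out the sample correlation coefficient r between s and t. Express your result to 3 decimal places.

n = 6, Σs = 195, Σt = 84, Σs² = 6555, Σt² = 2252, Σst = 2626
nΣst − ΣsΣt = 15756 − 16380 = -624
nΣs² − (Σs)² = 39330 − 38025 = 1305; nΣt² − (Σt)² = 13512 − 7056 = 6456
r = -624 / √(1305 × 6456) = -624 / 2902.5988 ≈ -0.215

-0.215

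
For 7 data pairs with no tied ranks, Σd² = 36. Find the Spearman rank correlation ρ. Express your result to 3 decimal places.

ρ = 1 − 6Σd² / [n(n²−1)] = 1 − 6×36 / (7×48)
  = 1 − 216/336 = 1 − 0.6429 ≈ 0.357

0.357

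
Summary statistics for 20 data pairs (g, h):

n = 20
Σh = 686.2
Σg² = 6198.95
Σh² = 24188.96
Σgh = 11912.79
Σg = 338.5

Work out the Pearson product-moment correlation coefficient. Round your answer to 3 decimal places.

r = (nΣgh − ΣgΣh) / √[(nΣg² − (Σg)²)(nΣh² − (Σh)²)]
Numerator: 20×11912.79 − 338.5×686.2 = 5977.1
Denominator: √[(123979 − 114582.25)(483779.2 − 470870.44)] = √[9396.75 × 12908.76] = 11013.6457
r = 5977.1 / 11013.6457 ≈ 0.543

0.543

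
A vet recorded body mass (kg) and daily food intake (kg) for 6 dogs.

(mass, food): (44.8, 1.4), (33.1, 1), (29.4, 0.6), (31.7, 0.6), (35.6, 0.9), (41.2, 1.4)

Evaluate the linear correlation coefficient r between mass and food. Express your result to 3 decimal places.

0.938

n = 6, Σx = 215.8, Σy = 5.9, Σx² = 7936.7, Σy² = 6.45, Σxy = 222.2
nΣxy − ΣxΣy = 1333.2 − 1273.22 = 59.98
nΣx² − (Σx)² = 47620.2 − 46569.64 = 1050.56; nΣy² − (Σy)² = 38.7 − 34.81 = 3.89
r = 59.98 / √(1050.56 × 3.89) = 59.98 / 63.9271 ≈ 0.938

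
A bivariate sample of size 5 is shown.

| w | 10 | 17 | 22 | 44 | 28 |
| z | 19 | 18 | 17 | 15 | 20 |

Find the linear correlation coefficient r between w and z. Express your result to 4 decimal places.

-0.6432

n = 5, Σw = 121, Σz = 89, Σw² = 3593, Σz² = 1599, Σwz = 2090
nΣwz − ΣwΣz = 10450 − 10769 = -319
nΣw² − (Σw)² = 17965 − 14641 = 3324; nΣz² − (Σz)² = 7995 − 7921 = 74
r = -319 / √(3324 × 74) = -319 / 495.9597 ≈ -0.6432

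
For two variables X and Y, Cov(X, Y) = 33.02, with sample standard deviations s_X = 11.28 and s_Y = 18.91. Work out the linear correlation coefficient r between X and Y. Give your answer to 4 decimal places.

0.1548

r = Cov(X,Y) / (s_X · s_Y) = 33.02 / (11.28 × 18.91)
  = 33.02 / 213.3048 ≈ 0.1548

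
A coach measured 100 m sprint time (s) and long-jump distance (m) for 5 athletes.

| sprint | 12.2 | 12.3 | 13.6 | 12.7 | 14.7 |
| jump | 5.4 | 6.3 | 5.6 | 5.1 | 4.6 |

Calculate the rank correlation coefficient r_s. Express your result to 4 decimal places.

Rank sprint: 1, 2, 4, 3, 5
Rank jump: 3, 5, 4, 2, 1
d = rank(sprint) − rank(jump): -2, -3, 0, 1, 4; Σd² = 30
ρ = 1 − 6Σd² / [n(n²−1)] = 1 − 6×30 / (5×24) = 1 − 180/120 ≈ -0.5000

-0.5000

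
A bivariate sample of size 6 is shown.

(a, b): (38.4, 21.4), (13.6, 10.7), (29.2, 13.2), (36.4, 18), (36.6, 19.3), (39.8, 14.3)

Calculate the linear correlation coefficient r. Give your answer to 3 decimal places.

0.748

n = 6, Σa = 194, Σb = 96.9, Σa² = 6760.72, Σb² = 1647.67, Σab = 3283.44
nΣab − ΣaΣb = 19700.64 − 18798.6 = 902.04
nΣa² − (Σa)² = 40564.32 − 37636 = 2928.32; nΣb² − (Σb)² = 9886.02 − 9389.61 = 496.41
r = 902.04 / √(2928.32 × 496.41) = 902.04 / 1205.6730 ≈ 0.748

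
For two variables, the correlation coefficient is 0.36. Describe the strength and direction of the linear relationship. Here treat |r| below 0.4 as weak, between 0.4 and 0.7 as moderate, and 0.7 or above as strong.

r = 0.36 > 0 so the relationship is positive.
|r| = 0.36, which falls in the weak range.

weak positive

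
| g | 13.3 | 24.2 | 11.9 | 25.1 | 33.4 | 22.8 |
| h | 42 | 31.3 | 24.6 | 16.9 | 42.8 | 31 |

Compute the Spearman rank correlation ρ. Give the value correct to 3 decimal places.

0.257

Rank g: 2, 4, 1, 5, 6, 3
Rank h: 5, 4, 2, 1, 6, 3
d = rank(g) − rank(h): -3, 0, -1, 4, 0, 0; Σd² = 26
ρ = 1 − 6Σd² / [n(n²−1)] = 1 − 6×26 / (6×35) = 1 − 156/210 ≈ 0.257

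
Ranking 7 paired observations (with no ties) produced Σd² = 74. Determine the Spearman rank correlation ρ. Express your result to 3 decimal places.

-0.321

ρ = 1 − 6Σd² / [n(n²−1)] = 1 − 6×74 / (7×48)
  = 1 − 444/336 = 1 − 1.3214 ≈ -0.321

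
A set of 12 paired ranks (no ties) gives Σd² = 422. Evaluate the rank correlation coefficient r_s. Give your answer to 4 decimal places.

ρ = 1 − 6Σd² / [n(n²−1)] = 1 − 6×422 / (12×143)
  = 1 − 2532/1716 = 1 − 1.47552 ≈ -0.4755

-0.4755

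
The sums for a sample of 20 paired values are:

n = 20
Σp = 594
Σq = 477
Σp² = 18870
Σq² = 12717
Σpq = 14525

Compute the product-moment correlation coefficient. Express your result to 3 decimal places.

r = (nΣpq − ΣpΣq) / √[(nΣp² − (Σp)²)(nΣq² − (Σq)²)]
Numerator: 20×14525 − 594×477 = 7162
Denominator: √[(377400 − 352836)(254340 − 227529)] = √[24564 × 26811] = 25662.9189
r = 7162 / 25662.9189 ≈ 0.279

0.279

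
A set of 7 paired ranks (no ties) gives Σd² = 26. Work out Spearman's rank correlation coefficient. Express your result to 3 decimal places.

ρ = 1 − 6Σd² / [n(n²−1)] = 1 − 6×26 / (7×48)
  = 1 − 156/336 = 1 − 0.4643 ≈ 0.536

0.536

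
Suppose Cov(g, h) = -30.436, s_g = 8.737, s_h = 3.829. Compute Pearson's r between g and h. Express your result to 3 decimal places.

-0.910

r = Cov(g,h) / (s_g · s_h) = -30.436 / (8.737 × 3.829)
  = -30.436 / 33.4540 ≈ -0.910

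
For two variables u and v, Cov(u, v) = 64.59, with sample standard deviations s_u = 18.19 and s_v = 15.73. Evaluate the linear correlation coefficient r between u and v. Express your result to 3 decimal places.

r = Cov(u,v) / (s_u · s_v) = 64.59 / (18.19 × 15.73)
  = 64.59 / 286.1287 ≈ 0.226

0.226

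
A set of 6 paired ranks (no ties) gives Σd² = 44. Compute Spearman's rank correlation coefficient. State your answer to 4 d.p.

-0.2571

ρ = 1 − 6Σd² / [n(n²−1)] = 1 − 6×44 / (6×35)
  = 1 − 264/210 = 1 − 1.25714 ≈ -0.2571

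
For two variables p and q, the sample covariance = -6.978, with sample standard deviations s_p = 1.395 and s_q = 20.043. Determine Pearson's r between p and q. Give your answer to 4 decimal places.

-0.2496

r = Cov(p,q) / (s_p · s_q) = -6.978 / (1.395 × 20.043)
  = -6.978 / 27.9600 ≈ -0.2496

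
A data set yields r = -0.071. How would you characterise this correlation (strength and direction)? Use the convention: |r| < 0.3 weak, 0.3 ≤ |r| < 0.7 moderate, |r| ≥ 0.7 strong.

r = -0.071 < 0 so the relationship is negative.
|r| = 0.071, which falls in the weak range.

weak negative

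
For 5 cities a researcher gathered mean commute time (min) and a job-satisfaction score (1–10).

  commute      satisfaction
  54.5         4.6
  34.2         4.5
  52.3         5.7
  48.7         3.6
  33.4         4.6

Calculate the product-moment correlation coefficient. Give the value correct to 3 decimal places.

0.180

n = 5, Σx = 223.1, Σy = 23, Σx² = 10362.43, Σy² = 108.02, Σxy = 1031.67
nΣxy − ΣxΣy = 5158.35 − 5131.3 = 27.05
nΣx² − (Σx)² = 51812.15 − 49773.61 = 2038.54; nΣy² − (Σy)² = 540.1 − 529 = 11.1
r = 27.05 / √(2038.54 × 11.1) = 27.05 / 150.4254 ≈ 0.180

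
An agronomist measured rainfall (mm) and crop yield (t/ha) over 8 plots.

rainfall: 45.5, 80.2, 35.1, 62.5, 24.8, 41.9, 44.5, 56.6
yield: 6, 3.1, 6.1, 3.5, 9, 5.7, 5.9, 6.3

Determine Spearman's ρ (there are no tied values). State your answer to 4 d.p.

Rank rainfall: 5, 8, 2, 7, 1, 3, 4, 6
Rank yield: 5, 1, 6, 2, 8, 3, 4, 7
d = rank(rainfall) − rank(yield): 0, 7, -4, 5, -7, 0, 0, -1; Σd² = 140
ρ = 1 − 6Σd² / [n(n²−1)] = 1 − 6×140 / (8×63) = 1 − 840/504 ≈ -0.6667

-0.6667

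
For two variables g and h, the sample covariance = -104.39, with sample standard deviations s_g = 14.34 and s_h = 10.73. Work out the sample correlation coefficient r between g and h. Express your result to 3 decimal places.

r = Cov(g,h) / (s_g · s_h) = -104.39 / (14.34 × 10.73)
  = -104.39 / 153.8682 ≈ -0.678

-0.678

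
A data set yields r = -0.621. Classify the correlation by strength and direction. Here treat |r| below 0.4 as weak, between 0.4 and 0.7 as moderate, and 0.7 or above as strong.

r = -0.621 < 0 so the relationship is negative.
|r| = 0.621, which falls in the moderate range.

moderate negative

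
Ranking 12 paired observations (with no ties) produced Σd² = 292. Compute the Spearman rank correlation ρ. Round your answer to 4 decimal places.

ρ = 1 − 6Σd² / [n(n²−1)] = 1 − 6×292 / (12×143)
  = 1 − 1752/1716 = 1 − 1.02098 ≈ -0.0210

-0.0210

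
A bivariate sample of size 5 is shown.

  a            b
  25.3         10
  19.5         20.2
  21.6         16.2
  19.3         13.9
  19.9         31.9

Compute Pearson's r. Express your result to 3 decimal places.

n = 5, Σa = 105.6, Σb = 92.2, Σa² = 2255.4, Σb² = 1981.3, Σab = 1899.9
nΣab − ΣaΣb = 9499.5 − 9736.32 = -236.82
nΣa² − (Σa)² = 11277 − 11151.36 = 125.64; nΣb² − (Σb)² = 9906.5 − 8500.84 = 1405.66
r = -236.82 / √(125.64 × 1405.66) = -236.82 / 420.2465 ≈ -0.564

-0.564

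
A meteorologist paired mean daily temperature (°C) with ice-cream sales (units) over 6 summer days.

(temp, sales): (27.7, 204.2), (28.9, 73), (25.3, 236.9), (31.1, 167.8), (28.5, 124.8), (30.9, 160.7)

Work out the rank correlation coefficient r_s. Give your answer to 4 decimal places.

-0.4857

Rank temp: 2, 4, 1, 6, 3, 5
Rank sales: 5, 1, 6, 4, 2, 3
d = rank(temp) − rank(sales): -3, 3, -5, 2, 1, 2; Σd² = 52
ρ = 1 − 6Σd² / [n(n²−1)] = 1 − 6×52 / (6×35) = 1 − 312/210 ≈ -0.4857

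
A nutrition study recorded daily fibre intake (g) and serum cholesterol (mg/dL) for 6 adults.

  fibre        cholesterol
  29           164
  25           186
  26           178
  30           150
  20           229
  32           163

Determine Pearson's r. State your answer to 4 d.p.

-0.9386

n = 6, Σx = 162, Σy = 1070, Σx² = 4466, Σy² = 194686, Σxy = 28330
nΣxy − ΣxΣy = 169980 − 173340 = -3360
nΣx² − (Σx)² = 26796 − 26244 = 552; nΣy² − (Σy)² = 1168116 − 1144900 = 23216
r = -3360 / √(552 × 23216) = -3360 / 3579.8369 ≈ -0.9386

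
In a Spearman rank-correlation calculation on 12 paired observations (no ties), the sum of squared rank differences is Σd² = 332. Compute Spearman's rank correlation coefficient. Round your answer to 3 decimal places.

ρ = 1 − 6Σd² / [n(n²−1)] = 1 − 6×332 / (12×143)
  = 1 − 1992/1716 = 1 − 1.1608 ≈ -0.161

-0.161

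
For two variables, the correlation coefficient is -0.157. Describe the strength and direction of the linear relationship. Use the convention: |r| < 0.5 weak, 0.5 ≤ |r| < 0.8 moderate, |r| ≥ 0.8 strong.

r = -0.157 < 0 so the relationship is negative.
|r| = 0.157, which falls in the weak range.

weak negative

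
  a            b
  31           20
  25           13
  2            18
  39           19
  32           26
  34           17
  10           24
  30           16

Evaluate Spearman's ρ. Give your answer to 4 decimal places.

0.1429

Rank a: 5, 3, 1, 8, 6, 7, 2, 4
Rank b: 6, 1, 4, 5, 8, 3, 7, 2
d = rank(a) − rank(b): -1, 2, -3, 3, -2, 4, -5, 2; Σd² = 72
ρ = 1 − 6Σd² / [n(n²−1)] = 1 − 6×72 / (8×63) = 1 − 432/504 ≈ 0.1429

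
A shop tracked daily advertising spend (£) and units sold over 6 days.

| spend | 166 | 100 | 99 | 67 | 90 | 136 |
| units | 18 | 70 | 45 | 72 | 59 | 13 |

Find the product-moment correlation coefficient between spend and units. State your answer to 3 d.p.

-0.886

n = 6, Σx = 658, Σy = 277, Σx² = 78442, Σy² = 16083, Σxy = 26345
nΣxy − ΣxΣy = 158070 − 182266 = -24196
nΣx² − (Σx)² = 470652 − 432964 = 37688; nΣy² − (Σy)² = 96498 − 76729 = 19769
r = -24196 / √(37688 × 19769) = -24196 / 27295.6786 ≈ -0.886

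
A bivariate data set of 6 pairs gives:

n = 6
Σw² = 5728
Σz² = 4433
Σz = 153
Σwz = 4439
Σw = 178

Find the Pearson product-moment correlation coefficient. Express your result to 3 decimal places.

r = (nΣwz − ΣwΣz) / √[(nΣw² − (Σw)²)(nΣz² − (Σz)²)]
Numerator: 6×4439 − 178×153 = -600
Denominator: √[(34368 − 31684)(26598 − 23409)] = √[2684 × 3189] = 2925.6240
r = -600 / 2925.6240 ≈ -0.205

-0.205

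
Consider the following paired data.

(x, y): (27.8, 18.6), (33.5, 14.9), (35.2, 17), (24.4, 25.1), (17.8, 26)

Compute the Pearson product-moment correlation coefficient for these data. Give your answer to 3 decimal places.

-0.919

n = 5, Σx = 138.7, Σy = 101.6, Σx² = 4046.33, Σy² = 2162.98, Σxy = 2689.87
nΣxy − ΣxΣy = 13449.35 − 14091.92 = -642.57
nΣx² − (Σx)² = 20231.65 − 19237.69 = 993.96; nΣy² − (Σy)² = 10814.9 − 10322.56 = 492.34
r = -642.57 / √(993.96 × 492.34) = -642.57 / 699.5472 ≈ -0.919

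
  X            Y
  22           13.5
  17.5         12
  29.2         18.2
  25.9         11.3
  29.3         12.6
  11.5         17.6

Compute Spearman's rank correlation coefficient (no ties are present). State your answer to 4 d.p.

-0.0286

Rank X: 3, 2, 5, 4, 6, 1
Rank Y: 4, 2, 6, 1, 3, 5
d = rank(X) − rank(Y): -1, 0, -1, 3, 3, -4; Σd² = 36
ρ = 1 − 6Σd² / [n(n²−1)] = 1 − 6×36 / (6×35) = 1 − 216/210 ≈ -0.0286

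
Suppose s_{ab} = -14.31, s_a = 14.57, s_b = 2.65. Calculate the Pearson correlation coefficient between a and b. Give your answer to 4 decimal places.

-0.3706

r = Cov(a,b) / (s_a · s_b) = -14.31 / (14.57 × 2.65)
  = -14.31 / 38.6105 ≈ -0.3706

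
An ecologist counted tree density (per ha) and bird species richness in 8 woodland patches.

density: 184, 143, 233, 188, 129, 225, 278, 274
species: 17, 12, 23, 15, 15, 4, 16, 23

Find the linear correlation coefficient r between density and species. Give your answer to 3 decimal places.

n = 8, Σx = 1654, Σy = 125, Σx² = 363564, Σy² = 2213, Σxy = 26608
nΣxy − ΣxΣy = 212864 − 206750 = 6114
nΣx² − (Σx)² = 2908512 − 2735716 = 172796; nΣy² − (Σy)² = 17704 − 15625 = 2079
r = 6114 / √(172796 × 2079) = 6114 / 18953.7037 ≈ 0.323

0.323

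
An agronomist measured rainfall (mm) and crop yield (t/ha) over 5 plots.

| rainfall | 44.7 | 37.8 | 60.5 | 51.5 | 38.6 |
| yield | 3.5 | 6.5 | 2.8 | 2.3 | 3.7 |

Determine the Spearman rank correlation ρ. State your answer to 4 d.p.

Rank rainfall: 3, 1, 5, 4, 2
Rank yield: 3, 5, 2, 1, 4
d = rank(rainfall) − rank(yield): 0, -4, 3, 3, -2; Σd² = 38
ρ = 1 − 6Σd² / [n(n²−1)] = 1 − 6×38 / (5×24) = 1 − 228/120 ≈ -0.9000

-0.9000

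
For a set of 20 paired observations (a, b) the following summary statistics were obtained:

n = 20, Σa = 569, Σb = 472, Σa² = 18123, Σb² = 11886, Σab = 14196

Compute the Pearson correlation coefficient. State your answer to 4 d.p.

0.6386

r = (nΣab − ΣaΣb) / √[(nΣa² − (Σa)²)(nΣb² − (Σb)²)]
Numerator: 20×14196 − 569×472 = 15352
Denominator: √[(362460 − 323761)(237720 − 222784)] = √[38699 × 14936] = 24041.8024
r = 15352 / 24041.8024 ≈ 0.6386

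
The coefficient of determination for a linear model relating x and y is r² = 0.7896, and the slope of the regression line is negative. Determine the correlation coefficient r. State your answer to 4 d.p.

|r| = √0.7896 = 0.8886
The association is negative, so r = −0.8886.

-0.8886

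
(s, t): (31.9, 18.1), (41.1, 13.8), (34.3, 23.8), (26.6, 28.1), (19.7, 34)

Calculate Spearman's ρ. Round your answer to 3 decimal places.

-0.900

Rank s: 3, 5, 4, 2, 1
Rank t: 2, 1, 3, 4, 5
d = rank(s) − rank(t): 1, 4, 1, -2, -4; Σd² = 38
ρ = 1 − 6Σd² / [n(n²−1)] = 1 − 6×38 / (5×24) = 1 − 228/120 ≈ -0.900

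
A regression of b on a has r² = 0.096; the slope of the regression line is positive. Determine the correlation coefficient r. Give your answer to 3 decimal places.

0.310

|r| = √0.096 = 0.310
The association is positive, so r = 0.310.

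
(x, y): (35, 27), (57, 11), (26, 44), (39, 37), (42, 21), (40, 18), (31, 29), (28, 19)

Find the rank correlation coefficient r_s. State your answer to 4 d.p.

Rank x: 4, 8, 1, 5, 7, 6, 3, 2
Rank y: 5, 1, 8, 7, 4, 2, 6, 3
d = rank(x) − rank(y): -1, 7, -7, -2, 3, 4, -3, -1; Σd² = 138
ρ = 1 − 6Σd² / [n(n²−1)] = 1 − 6×138 / (8×63) = 1 − 828/504 ≈ -0.6429

-0.6429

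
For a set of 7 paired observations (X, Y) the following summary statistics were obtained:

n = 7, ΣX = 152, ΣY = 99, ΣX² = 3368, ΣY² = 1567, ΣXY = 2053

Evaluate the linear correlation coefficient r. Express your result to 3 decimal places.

r = (nΣXY − ΣXΣY) / √[(nΣX² − (ΣX)²)(nΣY² − (ΣY)²)]
Numerator: 7×2053 − 152×99 = -677
Denominator: √[(23576 − 23104)(10969 − 9801)] = √[472 × 1168] = 742.4931
r = -677 / 742.4931 ≈ -0.912

-0.912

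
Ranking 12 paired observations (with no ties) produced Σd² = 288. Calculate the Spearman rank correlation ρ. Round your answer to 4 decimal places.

ρ = 1 − 6Σd² / [n(n²−1)] = 1 − 6×288 / (12×143)
  = 1 − 1728/1716 = 1 − 1.00699 ≈ -0.0070

-0.0070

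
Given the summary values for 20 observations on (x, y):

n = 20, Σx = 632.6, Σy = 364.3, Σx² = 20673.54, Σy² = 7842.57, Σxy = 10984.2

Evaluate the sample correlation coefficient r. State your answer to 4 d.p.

r = (nΣxy − ΣxΣy) / √[(nΣx² − (Σx)²)(nΣy² − (Σy)²)]
Numerator: 20×10984.2 − 632.6×364.3 = -10772.18
Denominator: √[(413470.8 − 400182.76)(156851.4 − 132714.49)] = √[13288.04 × 24136.91] = 17908.9985
r = -10772.18 / 17908.9985 ≈ -0.6015

-0.6015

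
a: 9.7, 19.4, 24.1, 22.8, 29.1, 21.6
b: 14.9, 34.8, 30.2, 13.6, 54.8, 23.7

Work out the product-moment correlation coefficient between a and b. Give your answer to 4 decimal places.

n = 6, Σa = 126.7, Σb = 172, Σa² = 2884.47, Σb² = 6094.78, Σab = 3964.15
nΣab − ΣaΣb = 23784.9 − 21792.4 = 1992.5
nΣa² − (Σa)² = 17306.82 − 16052.89 = 1253.93; nΣb² − (Σb)² = 36568.68 − 29584 = 6984.68
r = 1992.5 / √(1253.93 × 6984.68) = 1992.5 / 2959.4425 ≈ 0.6733

0.6733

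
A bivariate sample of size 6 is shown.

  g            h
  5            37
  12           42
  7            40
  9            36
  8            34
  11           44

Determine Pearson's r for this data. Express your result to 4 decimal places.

n = 6, Σg = 52, Σh = 233, Σg² = 484, Σh² = 9121, Σgh = 2049
nΣgh − ΣgΣh = 12294 − 12116 = 178
nΣg² − (Σg)² = 2904 − 2704 = 200; nΣh² − (Σh)² = 54726 − 54289 = 437
r = 178 / √(200 × 437) = 178 / 295.6349 ≈ 0.6021

0.6021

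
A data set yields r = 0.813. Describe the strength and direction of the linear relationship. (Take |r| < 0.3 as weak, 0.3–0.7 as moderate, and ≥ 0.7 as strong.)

r = 0.813 > 0 so the relationship is positive.
|r| = 0.813, which falls in the strong range.

strong positive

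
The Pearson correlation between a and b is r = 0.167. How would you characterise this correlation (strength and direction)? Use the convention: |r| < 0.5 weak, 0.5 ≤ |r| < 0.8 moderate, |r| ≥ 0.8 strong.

weak positive

r = 0.167 > 0 so the relationship is positive.
|r| = 0.167, which falls in the weak range.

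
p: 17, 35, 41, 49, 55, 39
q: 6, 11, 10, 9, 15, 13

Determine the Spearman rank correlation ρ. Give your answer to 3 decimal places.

0.486

Rank p: 1, 2, 4, 5, 6, 3
Rank q: 1, 4, 3, 2, 6, 5
d = rank(p) − rank(q): 0, -2, 1, 3, 0, -2; Σd² = 18
ρ = 1 − 6Σd² / [n(n²−1)] = 1 − 6×18 / (6×35) = 1 − 108/210 ≈ 0.486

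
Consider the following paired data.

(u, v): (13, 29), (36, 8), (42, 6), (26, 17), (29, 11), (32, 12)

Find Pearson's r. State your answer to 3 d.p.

n = 6, Σu = 178, Σv = 83, Σu² = 5770, Σv² = 1495, Σuv = 2062
nΣuv − ΣuΣv = 12372 − 14774 = -2402
nΣu² − (Σu)² = 34620 − 31684 = 2936; nΣv² − (Σv)² = 8970 − 6889 = 2081
r = -2402 / √(2936 × 2081) = -2402 / 2471.8042 ≈ -0.972

-0.972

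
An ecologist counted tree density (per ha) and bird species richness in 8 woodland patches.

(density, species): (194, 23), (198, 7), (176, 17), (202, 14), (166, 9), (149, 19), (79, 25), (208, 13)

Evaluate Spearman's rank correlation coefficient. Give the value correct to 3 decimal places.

-0.548

Rank density: 5, 6, 4, 7, 3, 2, 1, 8
Rank species: 7, 1, 5, 4, 2, 6, 8, 3
d = rank(density) − rank(species): -2, 5, -1, 3, 1, -4, -7, 5; Σd² = 130
ρ = 1 − 6Σd² / [n(n²−1)] = 1 − 6×130 / (8×63) = 1 − 780/504 ≈ -0.548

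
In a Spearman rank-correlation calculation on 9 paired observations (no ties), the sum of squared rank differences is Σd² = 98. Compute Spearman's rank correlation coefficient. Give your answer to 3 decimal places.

ρ = 1 − 6Σd² / [n(n²−1)] = 1 − 6×98 / (9×80)
  = 1 − 588/720 = 1 − 0.8167 ≈ 0.183

0.183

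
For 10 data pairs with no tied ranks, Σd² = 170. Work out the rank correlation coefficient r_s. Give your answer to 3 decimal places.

-0.030

ρ = 1 − 6Σd² / [n(n²−1)] = 1 − 6×170 / (10×99)
  = 1 − 1020/990 = 1 − 1.0303 ≈ -0.030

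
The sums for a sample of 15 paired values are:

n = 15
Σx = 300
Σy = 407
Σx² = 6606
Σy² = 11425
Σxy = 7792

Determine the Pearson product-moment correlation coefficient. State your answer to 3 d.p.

r = (nΣxy − ΣxΣy) / √[(nΣx² − (Σx)²)(nΣy² − (Σy)²)]
Numerator: 15×7792 − 300×407 = -5220
Denominator: √[(99090 − 90000)(171375 − 165649)] = √[9090 × 5726] = 7214.5229
r = -5220 / 7214.5229 ≈ -0.724

-0.724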